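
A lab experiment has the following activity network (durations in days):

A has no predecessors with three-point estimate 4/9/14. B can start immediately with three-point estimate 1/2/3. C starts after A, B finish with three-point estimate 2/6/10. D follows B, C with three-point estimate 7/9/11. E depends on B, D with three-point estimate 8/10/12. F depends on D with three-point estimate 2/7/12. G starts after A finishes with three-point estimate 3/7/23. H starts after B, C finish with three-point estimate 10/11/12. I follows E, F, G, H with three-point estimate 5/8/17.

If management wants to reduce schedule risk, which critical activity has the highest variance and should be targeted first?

I

te_A = (4 + 4·9 + 14)/6 = 54/6 = 9; σ²_A = ((14−4)/6)² = 2.778
te_B = (1 + 4·2 + 3)/6 = 12/6 = 2; σ²_B = ((3−1)/6)² = 0.111
te_C = (2 + 4·6 + 10)/6 = 36/6 = 6; σ²_C = ((10−2)/6)² = 1.778
te_D = (7 + 4·9 + 11)/6 = 54/6 = 9; σ²_D = ((11−7)/6)² = 0.444
te_E = (8 + 4·10 + 12)/6 = 60/6 = 10; σ²_E = ((12−8)/6)² = 0.444
te_F = (2 + 4·7 + 12)/6 = 42/6 = 7; σ²_F = ((12−2)/6)² = 2.778
te_G = (3 + 4·7 + 23)/6 = 54/6 = 9; σ²_G = ((23−3)/6)² = 11.111
te_H = (10 + 4·11 + 12)/6 = 66/6 = 11; σ²_H = ((12−10)/6)² = 0.111
te_I = (5 + 4·8 + 17)/6 = 54/6 = 9; σ²_I = ((17−5)/6)² = 4.000

Forward pass:
ES_A = 0; EF_A = 9
ES_B = 0; EF_B = 2
ES_C = max(EF_A=9, EF_B=2) = 9; EF_C = 9+6 = 15
ES_D = max(EF_B=2, EF_C=15) = 15; EF_D = 15+9 = 24
ES_E = max(EF_B=2, EF_D=24) = 24; EF_E = 24+10 = 34
ES_F = 24; EF_F = 24+7 = 31
ES_G = 9; EF_G = 9+9 = 18
ES_H = max(EF_B=2, EF_C=15) = 15; EF_H = 15+11 = 26
ES_I = max(EF_E=34, EF_F=31, EF_G=18, EF_H=26) = 34; EF_I = 34+9 = 43
Expected project duration μ = 43 days. Critical path: A → C → D → E → I.

Variances on critical path: σ²_A=2.778, σ²_C=1.778, σ²_D=0.444, σ²_E=0.444, σ²_I=4.000.
Largest is σ²_I = 4.000.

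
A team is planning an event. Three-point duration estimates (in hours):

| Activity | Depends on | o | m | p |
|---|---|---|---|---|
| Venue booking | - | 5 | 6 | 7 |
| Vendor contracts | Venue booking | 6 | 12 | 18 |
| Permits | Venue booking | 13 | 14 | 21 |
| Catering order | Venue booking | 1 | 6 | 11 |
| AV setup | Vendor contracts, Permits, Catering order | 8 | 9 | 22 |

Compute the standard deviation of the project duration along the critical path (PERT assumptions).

te_Venue booking = (5 + 4·6 + 7)/6 = 36/6 = 6; σ²_Venue booking = ((7−5)/6)² = 0.111
te_Vendor contracts = (6 + 4·12 + 18)/6 = 72/6 = 12; σ²_Vendor contracts = ((18−6)/6)² = 4.000
te_Permits = (13 + 4·14 + 21)/6 = 90/6 = 15; σ²_Permits = ((21−13)/6)² = 1.778
te_Catering order = (1 + 4·6 + 11)/6 = 36/6 = 6; σ²_Catering order = ((11−1)/6)² = 2.778
te_AV setup = (8 + 4·9 + 22)/6 = 66/6 = 11; σ²_AV setup = ((22−8)/6)² = 5.444

Forward pass:
ES_Venue booking = 0; EF_Venue booking = 6
ES_Vendor contracts = 6; EF_Vendor contracts = 6+12 = 18
ES_Permits = 6; EF_Permits = 6+15 = 21
ES_Catering order = 6; EF_Catering order = 6+6 = 12
ES_AV setup = max(EF_Vendor contracts=18, EF_Permits=21, EF_Catering order=12) = 21; EF_AV setup = 21+11 = 32
Expected project duration μ = 32 hours. Critical path: Venue booking → Permits → AV setup.

Variance along critical path = 0.111 + 1.778 + 5.444 = 7.333
σ = √7.333 = 2.708 hours

2.71 hours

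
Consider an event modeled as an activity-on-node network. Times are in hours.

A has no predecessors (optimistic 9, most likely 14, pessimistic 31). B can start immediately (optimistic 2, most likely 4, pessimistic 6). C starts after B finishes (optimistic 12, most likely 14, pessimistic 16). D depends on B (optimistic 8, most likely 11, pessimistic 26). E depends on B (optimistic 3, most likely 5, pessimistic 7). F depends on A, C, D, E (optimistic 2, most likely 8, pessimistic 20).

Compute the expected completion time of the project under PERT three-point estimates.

te_A = (9 + 4·14 + 31)/6 = 96/6 = 16
te_B = (2 + 4·4 + 6)/6 = 24/6 = 4
te_C = (12 + 4·14 + 16)/6 = 84/6 = 14
te_D = (8 + 4·11 + 26)/6 = 78/6 = 13
te_E = (3 + 4·5 + 7)/6 = 30/6 = 5
te_F = (2 + 4·8 + 20)/6 = 54/6 = 9

Forward pass:
ES_A = 0; EF_A = 16
ES_B = 0; EF_B = 4
ES_C = 4; EF_C = 4+14 = 18
ES_D = 4; EF_D = 4+13 = 17
ES_E = 4; EF_E = 4+5 = 9
ES_F = max(EF_A=16, EF_C=18, EF_D=17, EF_E=9) = 18; EF_F = 18+9 = 27
Expected project duration μ = 27 hours. Critical path: B → C → F.

27 hours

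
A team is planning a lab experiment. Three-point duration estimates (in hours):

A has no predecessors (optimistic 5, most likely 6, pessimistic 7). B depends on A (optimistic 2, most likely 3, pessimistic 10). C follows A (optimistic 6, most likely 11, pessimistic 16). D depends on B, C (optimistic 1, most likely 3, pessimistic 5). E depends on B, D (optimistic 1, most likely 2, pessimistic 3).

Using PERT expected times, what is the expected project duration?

22 hours

te_A = (5 + 4·6 + 7)/6 = 36/6 = 6
te_B = (2 + 4·3 + 10)/6 = 24/6 = 4
te_C = (6 + 4·11 + 16)/6 = 66/6 = 11
te_D = (1 + 4·3 + 5)/6 = 18/6 = 3
te_E = (1 + 4·2 + 3)/6 = 12/6 = 2

Forward pass:
ES_A = 0; EF_A = 6
ES_B = 6; EF_B = 6+4 = 10
ES_C = 6; EF_C = 6+11 = 17
ES_D = max(EF_B=10, EF_C=17) = 17; EF_D = 17+3 = 20
ES_E = max(EF_B=10, EF_D=20) = 20; EF_E = 20+2 = 22
Expected project duration μ = 22 hours. Critical path: A → C → D → E.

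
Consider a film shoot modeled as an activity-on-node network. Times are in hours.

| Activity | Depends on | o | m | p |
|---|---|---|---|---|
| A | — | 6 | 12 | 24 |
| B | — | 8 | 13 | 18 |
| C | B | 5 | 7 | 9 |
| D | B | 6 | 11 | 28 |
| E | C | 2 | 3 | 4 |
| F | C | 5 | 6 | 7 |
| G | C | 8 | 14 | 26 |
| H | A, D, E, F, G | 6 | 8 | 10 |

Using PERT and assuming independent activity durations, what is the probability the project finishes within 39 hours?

0.131

te_A = (6 + 4·12 + 24)/6 = 78/6 = 13; σ²_A = ((24−6)/6)² = 9.000
te_B = (8 + 4·13 + 18)/6 = 78/6 = 13; σ²_B = ((18−8)/6)² = 2.778
te_C = (5 + 4·7 + 9)/6 = 42/6 = 7; σ²_C = ((9−5)/6)² = 0.444
te_D = (6 + 4·11 + 28)/6 = 78/6 = 13; σ²_D = ((28−6)/6)² = 13.444
te_E = (2 + 4·3 + 4)/6 = 18/6 = 3; σ²_E = ((4−2)/6)² = 0.111
te_F = (5 + 4·6 + 7)/6 = 36/6 = 6; σ²_F = ((7−5)/6)² = 0.111
te_G = (8 + 4·14 + 26)/6 = 90/6 = 15; σ²_G = ((26−8)/6)² = 9.000
te_H = (6 + 4·8 + 10)/6 = 48/6 = 8; σ²_H = ((10−6)/6)² = 0.444

Forward pass:
ES_A = 0; EF_A = 13
ES_B = 0; EF_B = 13
ES_C = 13; EF_C = 13+7 = 20
ES_D = 13; EF_D = 13+13 = 26
ES_E = 20; EF_E = 20+3 = 23
ES_F = 20; EF_F = 20+6 = 26
ES_G = 20; EF_G = 20+15 = 35
ES_H = max(EF_A=13, EF_D=26, EF_E=23, EF_F=26, EF_G=35) = 35; EF_H = 35+8 = 43
Expected project duration μ = 43 hours. Critical path: B → C → G → H.

Variance along critical path = 2.778 + 0.444 + 9.000 + 0.444 = 12.667; σ = √12.667 = 3.559 hours.
Z = (39 − 43) / 3.559 = -1.124
P(T ≤ 39) = Φ(-1.124) ≈ 0.131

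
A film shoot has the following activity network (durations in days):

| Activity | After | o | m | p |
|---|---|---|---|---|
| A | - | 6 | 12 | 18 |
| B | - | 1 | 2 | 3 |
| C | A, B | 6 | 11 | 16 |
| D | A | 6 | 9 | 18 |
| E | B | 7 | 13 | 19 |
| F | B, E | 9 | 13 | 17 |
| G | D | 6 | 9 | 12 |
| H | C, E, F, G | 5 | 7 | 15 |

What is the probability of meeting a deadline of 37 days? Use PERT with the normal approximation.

te_A = (6 + 4·12 + 18)/6 = 72/6 = 12; σ²_A = ((18−6)/6)² = 4.000
te_B = (1 + 4·2 + 3)/6 = 12/6 = 2; σ²_B = ((3−1)/6)² = 0.111
te_C = (6 + 4·11 + 16)/6 = 66/6 = 11; σ²_C = ((16−6)/6)² = 2.778
te_D = (6 + 4·9 + 18)/6 = 60/6 = 10; σ²_D = ((18−6)/6)² = 4.000
te_E = (7 + 4·13 + 19)/6 = 78/6 = 13; σ²_E = ((19−7)/6)² = 4.000
te_F = (9 + 4·13 + 17)/6 = 78/6 = 13; σ²_F = ((17−9)/6)² = 1.778
te_G = (6 + 4·9 + 12)/6 = 54/6 = 9; σ²_G = ((12−6)/6)² = 1.000
te_H = (5 + 4·7 + 15)/6 = 48/6 = 8; σ²_H = ((15−5)/6)² = 2.778

Forward pass:
ES_A = 0; EF_A = 12
ES_B = 0; EF_B = 2
ES_C = max(EF_A=12, EF_B=2) = 12; EF_C = 12+11 = 23
ES_D = 12; EF_D = 12+10 = 22
ES_E = 2; EF_E = 2+13 = 15
ES_F = max(EF_B=2, EF_E=15) = 15; EF_F = 15+13 = 28
ES_G = 22; EF_G = 22+9 = 31
ES_H = max(EF_C=23, EF_E=15, EF_F=28, EF_G=31) = 31; EF_H = 31+8 = 39
Expected project duration μ = 39 days. Critical path: A → D → G → H.

Variance along critical path = 4.000 + 4.000 + 1.000 + 2.778 = 11.778; σ = √11.778 = 3.432 days.
Z = (37 − 39) / 3.432 = -0.583
P(T ≤ 37) = Φ(-0.583) ≈ 0.280

0.280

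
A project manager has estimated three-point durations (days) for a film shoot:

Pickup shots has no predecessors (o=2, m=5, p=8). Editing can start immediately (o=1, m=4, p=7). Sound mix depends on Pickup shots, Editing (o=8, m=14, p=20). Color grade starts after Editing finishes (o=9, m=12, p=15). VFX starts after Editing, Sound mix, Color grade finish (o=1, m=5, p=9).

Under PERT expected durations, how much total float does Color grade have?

te_Pickup shots = (2 + 4·5 + 8)/6 = 30/6 = 5
te_Editing = (1 + 4·4 + 7)/6 = 24/6 = 4
te_Sound mix = (8 + 4·14 + 20)/6 = 84/6 = 14
te_Color grade = (9 + 4·12 + 15)/6 = 72/6 = 12
te_VFX = (1 + 4·5 + 9)/6 = 30/6 = 5

Forward pass:
ES_Pickup shots = 0; EF_Pickup shots = 5
ES_Editing = 0; EF_Editing = 4
ES_Sound mix = max(EF_Pickup shots=5, EF_Editing=4) = 5; EF_Sound mix = 5+14 = 19
ES_Color grade = 4; EF_Color grade = 4+12 = 16
ES_VFX = max(EF_Editing=4, EF_Sound mix=19, EF_Color grade=16) = 19; EF_VFX = 19+5 = 24
Expected project duration μ = 24 days. Critical path: Pickup shots → Sound mix → VFX.

Backward pass:
LF_VFX = 24; LS_VFX = 24−5 = 19
LF_Color grade = LS_VFX = 19; LS_Color grade = 19−12 = 7
LF_Sound mix = LS_VFX = 19; LS_Sound mix = 19−14 = 5
LF_Editing = min(LS_Sound mix=5, LS_Color grade=7, LS_VFX=19) = 5; LS_Editing = 5−4 = 1
LF_Pickup shots = LS_Sound mix = 5; LS_Pickup shots = 5−5 = 0
Slack_Color grade = LS_Color grade − ES_Color grade = 7 − 4 = 3

3 days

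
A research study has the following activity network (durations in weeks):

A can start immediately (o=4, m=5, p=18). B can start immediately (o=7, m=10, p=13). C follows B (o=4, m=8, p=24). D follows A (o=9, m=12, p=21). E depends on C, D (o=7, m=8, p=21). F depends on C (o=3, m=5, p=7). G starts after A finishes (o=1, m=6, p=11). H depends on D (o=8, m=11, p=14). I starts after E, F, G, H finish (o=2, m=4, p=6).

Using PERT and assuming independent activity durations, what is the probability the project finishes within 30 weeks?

0.065

te_A = (4 + 4·5 + 18)/6 = 42/6 = 7; σ²_A = ((18−4)/6)² = 5.444
te_B = (7 + 4·10 + 13)/6 = 60/6 = 10; σ²_B = ((13−7)/6)² = 1.000
te_C = (4 + 4·8 + 24)/6 = 60/6 = 10; σ²_C = ((24−4)/6)² = 11.111
te_D = (9 + 4·12 + 21)/6 = 78/6 = 13; σ²_D = ((21−9)/6)² = 4.000
te_E = (7 + 4·8 + 21)/6 = 60/6 = 10; σ²_E = ((21−7)/6)² = 5.444
te_F = (3 + 4·5 + 7)/6 = 30/6 = 5; σ²_F = ((7−3)/6)² = 0.444
te_G = (1 + 4·6 + 11)/6 = 36/6 = 6; σ²_G = ((11−1)/6)² = 2.778
te_H = (8 + 4·11 + 14)/6 = 66/6 = 11; σ²_H = ((14−8)/6)² = 1.000
te_I = (2 + 4·4 + 6)/6 = 24/6 = 4; σ²_I = ((6−2)/6)² = 0.444

Forward pass:
ES_A = 0; EF_A = 7
ES_B = 0; EF_B = 10
ES_C = 10; EF_C = 10+10 = 20
ES_D = 7; EF_D = 7+13 = 20
ES_E = max(EF_C=20, EF_D=20) = 20; EF_E = 20+10 = 30
ES_F = 20; EF_F = 20+5 = 25
ES_G = 7; EF_G = 7+6 = 13
ES_H = 20; EF_H = 20+11 = 31
ES_I = max(EF_E=30, EF_F=25, EF_G=13, EF_H=31) = 31; EF_I = 31+4 = 35
Expected project duration μ = 35 weeks. Critical path: A → D → H → I.

Variance along critical path = 5.444 + 4.000 + 1.000 + 0.444 = 10.889; σ = √10.889 = 3.300 weeks.
Z = (30 − 35) / 3.300 = -1.515
P(T ≤ 30) = Φ(-1.515) ≈ 0.065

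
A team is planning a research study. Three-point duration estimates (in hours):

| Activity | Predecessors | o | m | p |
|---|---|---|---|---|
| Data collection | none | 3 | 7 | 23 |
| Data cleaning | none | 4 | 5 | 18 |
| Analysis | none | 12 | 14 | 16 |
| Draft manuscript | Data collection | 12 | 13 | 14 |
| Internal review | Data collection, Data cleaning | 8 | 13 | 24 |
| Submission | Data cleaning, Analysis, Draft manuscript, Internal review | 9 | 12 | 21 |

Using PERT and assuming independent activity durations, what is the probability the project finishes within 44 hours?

te_Data collection = (3 + 4·7 + 23)/6 = 54/6 = 9; σ²_Data collection = ((23−3)/6)² = 11.111
te_Data cleaning = (4 + 4·5 + 18)/6 = 42/6 = 7; σ²_Data cleaning = ((18−4)/6)² = 5.444
te_Analysis = (12 + 4·14 + 16)/6 = 84/6 = 14; σ²_Analysis = ((16−12)/6)² = 0.444
te_Draft manuscript = (12 + 4·13 + 14)/6 = 78/6 = 13; σ²_Draft manuscript = ((14−12)/6)² = 0.111
te_Internal review = (8 + 4·13 + 24)/6 = 84/6 = 14; σ²_Internal review = ((24−8)/6)² = 7.111
te_Submission = (9 + 4·12 + 21)/6 = 78/6 = 13; σ²_Submission = ((21−9)/6)² = 4.000

Forward pass:
ES_Data collection = 0; EF_Data collection = 9
ES_Data cleaning = 0; EF_Data cleaning = 7
ES_Analysis = 0; EF_Analysis = 14
ES_Draft manuscript = 9; EF_Draft manuscript = 9+13 = 22
ES_Internal review = max(EF_Data collection=9, EF_Data cleaning=7) = 9; EF_Internal review = 9+14 = 23
ES_Submission = max(EF_Data cleaning=7, EF_Analysis=14, EF_Draft manuscript=22, EF_Internal review=23) = 23; EF_Submission = 23+13 = 36
Expected project duration μ = 36 hours. Critical path: Data collection → Internal review → Submission.

Variance along critical path = 11.111 + 7.111 + 4.000 = 22.222; σ = √22.222 = 4.714 hours.
Z = (44 − 36) / 4.714 = 1.697
P(T ≤ 44) = Φ(1.697) ≈ 0.955

0.955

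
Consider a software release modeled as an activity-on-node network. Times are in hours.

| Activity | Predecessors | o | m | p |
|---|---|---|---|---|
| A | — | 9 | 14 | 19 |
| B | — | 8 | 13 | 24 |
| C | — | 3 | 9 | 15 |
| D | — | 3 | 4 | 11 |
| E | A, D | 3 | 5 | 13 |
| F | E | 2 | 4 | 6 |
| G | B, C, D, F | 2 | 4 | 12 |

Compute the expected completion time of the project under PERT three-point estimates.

te_A = (9 + 4·14 + 19)/6 = 84/6 = 14
te_B = (8 + 4·13 + 24)/6 = 84/6 = 14
te_C = (3 + 4·9 + 15)/6 = 54/6 = 9
te_D = (3 + 4·4 + 11)/6 = 30/6 = 5
te_E = (3 + 4·5 + 13)/6 = 36/6 = 6
te_F = (2 + 4·4 + 6)/6 = 24/6 = 4
te_G = (2 + 4·4 + 12)/6 = 30/6 = 5

Forward pass:
ES_A = 0; EF_A = 14
ES_B = 0; EF_B = 14
ES_C = 0; EF_C = 9
ES_D = 0; EF_D = 5
ES_E = max(EF_A=14, EF_D=5) = 14; EF_E = 14+6 = 20
ES_F = 20; EF_F = 20+4 = 24
ES_G = max(EF_B=14, EF_C=9, EF_D=5, EF_F=24) = 24; EF_G = 24+5 = 29
Expected project duration μ = 29 hours. Critical path: A → E → F → G.

29 hours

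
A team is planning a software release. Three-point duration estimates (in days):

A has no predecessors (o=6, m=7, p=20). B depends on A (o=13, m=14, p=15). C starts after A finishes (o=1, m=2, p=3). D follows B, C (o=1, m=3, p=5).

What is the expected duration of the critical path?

te_A = (6 + 4·7 + 20)/6 = 54/6 = 9
te_B = (13 + 4·14 + 15)/6 = 84/6 = 14
te_C = (1 + 4·2 + 3)/6 = 12/6 = 2
te_D = (1 + 4·3 + 5)/6 = 18/6 = 3

Forward pass:
ES_A = 0; EF_A = 9
ES_B = 9; EF_B = 9+14 = 23
ES_C = 9; EF_C = 9+2 = 11
ES_D = max(EF_B=23, EF_C=11) = 23; EF_D = 23+3 = 26
Expected project duration μ = 26 days. Critical path: A → B → D.

26 days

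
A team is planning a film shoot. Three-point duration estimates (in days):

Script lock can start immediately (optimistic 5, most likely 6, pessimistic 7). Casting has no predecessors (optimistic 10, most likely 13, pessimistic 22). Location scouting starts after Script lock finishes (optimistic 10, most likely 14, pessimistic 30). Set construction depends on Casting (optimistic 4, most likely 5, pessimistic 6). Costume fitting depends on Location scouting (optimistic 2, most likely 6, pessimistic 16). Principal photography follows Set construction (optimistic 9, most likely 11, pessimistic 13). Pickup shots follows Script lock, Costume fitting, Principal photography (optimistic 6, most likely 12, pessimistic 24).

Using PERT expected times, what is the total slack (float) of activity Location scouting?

1 days

te_Script lock = (5 + 4·6 + 7)/6 = 36/6 = 6
te_Casting = (10 + 4·13 + 22)/6 = 84/6 = 14
te_Location scouting = (10 + 4·14 + 30)/6 = 96/6 = 16
te_Set construction = (4 + 4·5 + 6)/6 = 30/6 = 5
te_Costume fitting = (2 + 4·6 + 16)/6 = 42/6 = 7
te_Principal photography = (9 + 4·11 + 13)/6 = 66/6 = 11
te_Pickup shots = (6 + 4·12 + 24)/6 = 78/6 = 13

Forward pass:
ES_Script lock = 0; EF_Script lock = 6
ES_Casting = 0; EF_Casting = 14
ES_Location scouting = 6; EF_Location scouting = 6+16 = 22
ES_Set construction = 14; EF_Set construction = 14+5 = 19
ES_Costume fitting = 22; EF_Costume fitting = 22+7 = 29
ES_Principal photography = 19; EF_Principal photography = 19+11 = 30
ES_Pickup shots = max(EF_Script lock=6, EF_Costume fitting=29, EF_Principal photography=30) = 30; EF_Pickup shots = 30+13 = 43
Expected project duration μ = 43 days. Critical path: Casting → Set construction → Principal photography → Pickup shots.

Backward pass:
LF_Pickup shots = 43; LS_Pickup shots = 43−13 = 30
LF_Principal photography = LS_Pickup shots = 30; LS_Principal photography = 30−11 = 19
LF_Costume fitting = LS_Pickup shots = 30; LS_Costume fitting = 30−7 = 23
LF_Set construction = LS_Principal photography = 19; LS_Set construction = 19−5 = 14
LF_Location scouting = LS_Costume fitting = 23; LS_Location scouting = 23−16 = 7
LF_Casting = LS_Set construction = 14; LS_Casting = 14−14 = 0
LF_Script lock = min(LS_Location scouting=7, LS_Pickup shots=30) = 7; LS_Script lock = 7−6 = 1
Slack_Location scouting = LS_Location scouting − ES_Location scouting = 7 − 6 = 1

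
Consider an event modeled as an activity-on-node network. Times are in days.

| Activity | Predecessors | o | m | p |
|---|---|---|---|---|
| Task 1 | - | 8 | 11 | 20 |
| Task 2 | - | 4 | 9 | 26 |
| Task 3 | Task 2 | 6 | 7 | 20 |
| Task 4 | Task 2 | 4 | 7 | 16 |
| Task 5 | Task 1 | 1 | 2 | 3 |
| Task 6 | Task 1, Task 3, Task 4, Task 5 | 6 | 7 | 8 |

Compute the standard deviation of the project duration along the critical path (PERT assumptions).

4.36 days

te_Task 1 = (8 + 4·11 + 20)/6 = 72/6 = 12; σ²_Task 1 = ((20−8)/6)² = 4.000
te_Task 2 = (4 + 4·9 + 26)/6 = 66/6 = 11; σ²_Task 2 = ((26−4)/6)² = 13.444
te_Task 3 = (6 + 4·7 + 20)/6 = 54/6 = 9; σ²_Task 3 = ((20−6)/6)² = 5.444
te_Task 4 = (4 + 4·7 + 16)/6 = 48/6 = 8; σ²_Task 4 = ((16−4)/6)² = 4.000
te_Task 5 = (1 + 4·2 + 3)/6 = 12/6 = 2; σ²_Task 5 = ((3−1)/6)² = 0.111
te_Task 6 = (6 + 4·7 + 8)/6 = 42/6 = 7; σ²_Task 6 = ((8−6)/6)² = 0.111

Forward pass:
ES_Task 1 = 0; EF_Task 1 = 12
ES_Task 2 = 0; EF_Task 2 = 11
ES_Task 3 = 11; EF_Task 3 = 11+9 = 20
ES_Task 4 = 11; EF_Task 4 = 11+8 = 19
ES_Task 5 = 12; EF_Task 5 = 12+2 = 14
ES_Task 6 = max(EF_Task 1=12, EF_Task 3=20, EF_Task 4=19, EF_Task 5=14) = 20; EF_Task 6 = 20+7 = 27
Expected project duration μ = 27 days. Critical path: Task 2 → Task 3 → Task 6.

Variance along critical path = 13.444 + 5.444 + 0.111 = 19.000
σ = √19.000 = 4.359 days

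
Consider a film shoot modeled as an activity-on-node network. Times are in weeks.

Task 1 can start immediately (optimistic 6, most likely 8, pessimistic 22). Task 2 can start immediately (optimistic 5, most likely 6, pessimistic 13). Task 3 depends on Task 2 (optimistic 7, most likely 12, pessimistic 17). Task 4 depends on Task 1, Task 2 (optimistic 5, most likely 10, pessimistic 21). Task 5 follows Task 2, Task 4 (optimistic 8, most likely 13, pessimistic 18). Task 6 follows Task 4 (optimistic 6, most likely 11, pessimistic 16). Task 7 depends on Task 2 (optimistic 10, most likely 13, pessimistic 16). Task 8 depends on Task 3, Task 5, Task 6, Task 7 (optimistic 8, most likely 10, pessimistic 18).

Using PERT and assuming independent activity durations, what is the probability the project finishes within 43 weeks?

0.326

te_Task 1 = (6 + 4·8 + 22)/6 = 60/6 = 10; σ²_Task 1 = ((22−6)/6)² = 7.111
te_Task 2 = (5 + 4·6 + 13)/6 = 42/6 = 7; σ²_Task 2 = ((13−5)/6)² = 1.778
te_Task 3 = (7 + 4·12 + 17)/6 = 72/6 = 12; σ²_Task 3 = ((17−7)/6)² = 2.778
te_Task 4 = (5 + 4·10 + 21)/6 = 66/6 = 11; σ²_Task 4 = ((21−5)/6)² = 7.111
te_Task 5 = (8 + 4·13 + 18)/6 = 78/6 = 13; σ²_Task 5 = ((18−8)/6)² = 2.778
te_Task 6 = (6 + 4·11 + 16)/6 = 66/6 = 11; σ²_Task 6 = ((16−6)/6)² = 2.778
te_Task 7 = (10 + 4·13 + 16)/6 = 78/6 = 13; σ²_Task 7 = ((16−10)/6)² = 1.000
te_Task 8 = (8 + 4·10 + 18)/6 = 66/6 = 11; σ²_Task 8 = ((18−8)/6)² = 2.778

Forward pass:
ES_Task 1 = 0; EF_Task 1 = 10
ES_Task 2 = 0; EF_Task 2 = 7
ES_Task 3 = 7; EF_Task 3 = 7+12 = 19
ES_Task 4 = max(EF_Task 1=10, EF_Task 2=7) = 10; EF_Task 4 = 10+11 = 21
ES_Task 5 = max(EF_Task 2=7, EF_Task 4=21) = 21; EF_Task 5 = 21+13 = 34
ES_Task 6 = 21; EF_Task 6 = 21+11 = 32
ES_Task 7 = 7; EF_Task 7 = 7+13 = 20
ES_Task 8 = max(EF_Task 3=19, EF_Task 5=34, EF_Task 6=32, EF_Task 7=20) = 34; EF_Task 8 = 34+11 = 45
Expected project duration μ = 45 weeks. Critical path: Task 1 → Task 4 → Task 5 → Task 8.

Variance along critical path = 7.111 + 7.111 + 2.778 + 2.778 = 19.778; σ = √19.778 = 4.447 weeks.
Z = (43 − 45) / 4.447 = -0.450
P(T ≤ 43) = Φ(-0.450) ≈ 0.326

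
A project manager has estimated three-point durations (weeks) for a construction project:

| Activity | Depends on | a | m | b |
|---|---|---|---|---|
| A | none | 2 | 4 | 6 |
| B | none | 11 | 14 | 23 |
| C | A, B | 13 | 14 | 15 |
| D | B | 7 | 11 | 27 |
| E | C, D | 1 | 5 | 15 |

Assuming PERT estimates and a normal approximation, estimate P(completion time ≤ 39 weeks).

te_A = (2 + 4·4 + 6)/6 = 24/6 = 4; σ²_A = ((6−2)/6)² = 0.444
te_B = (11 + 4·14 + 23)/6 = 90/6 = 15; σ²_B = ((23−11)/6)² = 4.000
te_C = (13 + 4·14 + 15)/6 = 84/6 = 14; σ²_C = ((15−13)/6)² = 0.111
te_D = (7 + 4·11 + 27)/6 = 78/6 = 13; σ²_D = ((27−7)/6)² = 11.111
te_E = (1 + 4·5 + 15)/6 = 36/6 = 6; σ²_E = ((15−1)/6)² = 5.444

Forward pass:
ES_A = 0; EF_A = 4
ES_B = 0; EF_B = 15
ES_C = max(EF_A=4, EF_B=15) = 15; EF_C = 15+14 = 29
ES_D = 15; EF_D = 15+13 = 28
ES_E = max(EF_C=29, EF_D=28) = 29; EF_E = 29+6 = 35
Expected project duration μ = 35 weeks. Critical path: B → C → E.

Variance along critical path = 4.000 + 0.111 + 5.444 = 9.556; σ = √9.556 = 3.091 weeks.
Z = (39 − 35) / 3.091 = 1.294
P(T ≤ 39) = Φ(1.294) ≈ 0.902

0.902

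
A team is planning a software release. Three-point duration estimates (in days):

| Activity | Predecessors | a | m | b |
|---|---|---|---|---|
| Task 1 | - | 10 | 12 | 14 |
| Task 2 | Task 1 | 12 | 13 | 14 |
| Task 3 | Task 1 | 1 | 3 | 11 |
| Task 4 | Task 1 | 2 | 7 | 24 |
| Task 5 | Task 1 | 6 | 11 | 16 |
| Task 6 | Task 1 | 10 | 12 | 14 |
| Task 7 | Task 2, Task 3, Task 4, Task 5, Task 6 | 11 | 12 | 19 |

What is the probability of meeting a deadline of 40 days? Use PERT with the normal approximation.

0.905

te_Task 1 = (10 + 4·12 + 14)/6 = 72/6 = 12; σ²_Task 1 = ((14−10)/6)² = 0.444
te_Task 2 = (12 + 4·13 + 14)/6 = 78/6 = 13; σ²_Task 2 = ((14−12)/6)² = 0.111
te_Task 3 = (1 + 4·3 + 11)/6 = 24/6 = 4; σ²_Task 3 = ((11−1)/6)² = 2.778
te_Task 4 = (2 + 4·7 + 24)/6 = 54/6 = 9; σ²_Task 4 = ((24−2)/6)² = 13.444
te_Task 5 = (6 + 4·11 + 16)/6 = 66/6 = 11; σ²_Task 5 = ((16−6)/6)² = 2.778
te_Task 6 = (10 + 4·12 + 14)/6 = 72/6 = 12; σ²_Task 6 = ((14−10)/6)² = 0.444
te_Task 7 = (11 + 4·12 + 19)/6 = 78/6 = 13; σ²_Task 7 = ((19−11)/6)² = 1.778

Forward pass:
ES_Task 1 = 0; EF_Task 1 = 12
ES_Task 2 = 12; EF_Task 2 = 12+13 = 25
ES_Task 3 = 12; EF_Task 3 = 12+4 = 16
ES_Task 4 = 12; EF_Task 4 = 12+9 = 21
ES_Task 5 = 12; EF_Task 5 = 12+11 = 23
ES_Task 6 = 12; EF_Task 6 = 12+12 = 24
ES_Task 7 = max(EF_Task 2=25, EF_Task 3=16, EF_Task 4=21, EF_Task 5=23, EF_Task 6=24) = 25; EF_Task 7 = 25+13 = 38
Expected project duration μ = 38 days. Critical path: Task 1 → Task 2 → Task 7.

Variance along critical path = 0.444 + 0.111 + 1.778 = 2.333; σ = √2.333 = 1.528 days.
Z = (40 − 38) / 1.528 = 1.309
P(T ≤ 40) = Φ(1.309) ≈ 0.905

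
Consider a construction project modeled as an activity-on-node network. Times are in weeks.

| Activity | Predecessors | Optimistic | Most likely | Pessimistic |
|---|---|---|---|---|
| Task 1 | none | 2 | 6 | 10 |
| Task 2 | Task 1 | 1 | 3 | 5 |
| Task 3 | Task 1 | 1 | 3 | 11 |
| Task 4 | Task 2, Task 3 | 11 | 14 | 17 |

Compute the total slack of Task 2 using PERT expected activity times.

te_Task 1 = (2 + 4·6 + 10)/6 = 36/6 = 6
te_Task 2 = (1 + 4·3 + 5)/6 = 18/6 = 3
te_Task 3 = (1 + 4·3 + 11)/6 = 24/6 = 4
te_Task 4 = (11 + 4·14 + 17)/6 = 84/6 = 14

Forward pass:
ES_Task 1 = 0; EF_Task 1 = 6
ES_Task 2 = 6; EF_Task 2 = 6+3 = 9
ES_Task 3 = 6; EF_Task 3 = 6+4 = 10
ES_Task 4 = max(EF_Task 2=9, EF_Task 3=10) = 10; EF_Task 4 = 10+14 = 24
Expected project duration μ = 24 weeks. Critical path: Task 1 → Task 3 → Task 4.

Backward pass:
LF_Task 4 = 24; LS_Task 4 = 24−14 = 10
LF_Task 3 = LS_Task 4 = 10; LS_Task 3 = 10−4 = 6
LF_Task 2 = LS_Task 4 = 10; LS_Task 2 = 10−3 = 7
LF_Task 1 = min(LS_Task 2=7, LS_Task 3=6) = 6; LS_Task 1 = 6−6 = 0
Slack_Task 2 = LS_Task 2 − ES_Task 2 = 7 − 6 = 1

1 weeks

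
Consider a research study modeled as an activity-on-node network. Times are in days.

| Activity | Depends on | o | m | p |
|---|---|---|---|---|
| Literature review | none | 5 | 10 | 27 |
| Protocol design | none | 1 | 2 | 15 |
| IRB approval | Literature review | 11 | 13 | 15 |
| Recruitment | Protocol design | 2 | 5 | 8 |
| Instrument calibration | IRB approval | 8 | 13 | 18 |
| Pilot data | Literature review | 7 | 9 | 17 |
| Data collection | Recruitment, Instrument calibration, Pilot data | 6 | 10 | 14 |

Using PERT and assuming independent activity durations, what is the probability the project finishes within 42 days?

te_Literature review = (5 + 4·10 + 27)/6 = 72/6 = 12; σ²_Literature review = ((27−5)/6)² = 13.444
te_Protocol design = (1 + 4·2 + 15)/6 = 24/6 = 4; σ²_Protocol design = ((15−1)/6)² = 5.444
te_IRB approval = (11 + 4·13 + 15)/6 = 78/6 = 13; σ²_IRB approval = ((15−11)/6)² = 0.444
te_Recruitment = (2 + 4·5 + 8)/6 = 30/6 = 5; σ²_Recruitment = ((8−2)/6)² = 1.000
te_Instrument calibration = (8 + 4·13 + 18)/6 = 78/6 = 13; σ²_Instrument calibration = ((18−8)/6)² = 2.778
te_Pilot data = (7 + 4·9 + 17)/6 = 60/6 = 10; σ²_Pilot data = ((17−7)/6)² = 2.778
te_Data collection = (6 + 4·10 + 14)/6 = 60/6 = 10; σ²_Data collection = ((14−6)/6)² = 1.778

Forward pass:
ES_Literature review = 0; EF_Literature review = 12
ES_Protocol design = 0; EF_Protocol design = 4
ES_IRB approval = 12; EF_IRB approval = 12+13 = 25
ES_Recruitment = 4; EF_Recruitment = 4+5 = 9
ES_Instrument calibration = 25; EF_Instrument calibration = 25+13 = 38
ES_Pilot data = 12; EF_Pilot data = 12+10 = 22
ES_Data collection = max(EF_Recruitment=9, EF_Instrument calibration=38, EF_Pilot data=22) = 38; EF_Data collection = 38+10 = 48
Expected project duration μ = 48 days. Critical path: Literature review → IRB approval → Instrument calibration → Data collection.

Variance along critical path = 13.444 + 0.444 + 2.778 + 1.778 = 18.444; σ = √18.444 = 4.295 days.
Z = (42 − 48) / 4.295 = -1.397
P(T ≤ 42) = Φ(-1.397) ≈ 0.081

0.081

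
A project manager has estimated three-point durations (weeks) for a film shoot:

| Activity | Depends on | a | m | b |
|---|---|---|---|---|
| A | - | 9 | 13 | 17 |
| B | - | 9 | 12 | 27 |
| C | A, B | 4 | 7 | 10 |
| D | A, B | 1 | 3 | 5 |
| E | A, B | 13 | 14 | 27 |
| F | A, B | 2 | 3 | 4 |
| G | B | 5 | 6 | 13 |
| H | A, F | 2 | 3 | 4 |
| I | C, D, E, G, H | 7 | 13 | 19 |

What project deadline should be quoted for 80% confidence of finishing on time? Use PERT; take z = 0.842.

46.6 weeks

te_A = (9 + 4·13 + 17)/6 = 78/6 = 13; σ²_A = ((17−9)/6)² = 1.778
te_B = (9 + 4·12 + 27)/6 = 84/6 = 14; σ²_B = ((27−9)/6)² = 9.000
te_C = (4 + 4·7 + 10)/6 = 42/6 = 7; σ²_C = ((10−4)/6)² = 1.000
te_D = (1 + 4·3 + 5)/6 = 18/6 = 3; σ²_D = ((5−1)/6)² = 0.444
te_E = (13 + 4·14 + 27)/6 = 96/6 = 16; σ²_E = ((27−13)/6)² = 5.444
te_F = (2 + 4·3 + 4)/6 = 18/6 = 3; σ²_F = ((4−2)/6)² = 0.111
te_G = (5 + 4·6 + 13)/6 = 42/6 = 7; σ²_G = ((13−5)/6)² = 1.778
te_H = (2 + 4·3 + 4)/6 = 18/6 = 3; σ²_H = ((4−2)/6)² = 0.111
te_I = (7 + 4·13 + 19)/6 = 78/6 = 13; σ²_I = ((19−7)/6)² = 4.000

Forward pass:
ES_A = 0; EF_A = 13
ES_B = 0; EF_B = 14
ES_C = max(EF_A=13, EF_B=14) = 14; EF_C = 14+7 = 21
ES_D = max(EF_A=13, EF_B=14) = 14; EF_D = 14+3 = 17
ES_E = max(EF_A=13, EF_B=14) = 14; EF_E = 14+16 = 30
ES_F = max(EF_A=13, EF_B=14) = 14; EF_F = 14+3 = 17
ES_G = 14; EF_G = 14+7 = 21
ES_H = max(EF_A=13, EF_F=17) = 17; EF_H = 17+3 = 20
ES_I = max(EF_C=21, EF_D=17, EF_E=30, EF_G=21, EF_H=20) = 30; EF_I = 30+13 = 43
Expected project duration μ = 43 weeks. Critical path: B → E → I.

Variance along critical path = 9.000 + 5.444 + 4.000 = 18.444; σ = 4.295 weeks.
D = μ + z·σ = 43 + 0.842·4.295 = 46.6 weeks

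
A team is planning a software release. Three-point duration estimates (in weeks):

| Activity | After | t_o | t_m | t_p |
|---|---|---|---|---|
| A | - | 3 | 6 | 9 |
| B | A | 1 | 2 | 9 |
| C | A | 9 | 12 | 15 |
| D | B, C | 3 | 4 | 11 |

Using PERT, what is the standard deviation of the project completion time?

te_A = (3 + 4·6 + 9)/6 = 36/6 = 6; σ²_A = ((9−3)/6)² = 1.000
te_B = (1 + 4·2 + 9)/6 = 18/6 = 3; σ²_B = ((9−1)/6)² = 1.778
te_C = (9 + 4·12 + 15)/6 = 72/6 = 12; σ²_C = ((15−9)/6)² = 1.000
te_D = (3 + 4·4 + 11)/6 = 30/6 = 5; σ²_D = ((11−3)/6)² = 1.778

Forward pass:
ES_A = 0; EF_A = 6
ES_B = 6; EF_B = 6+3 = 9
ES_C = 6; EF_C = 6+12 = 18
ES_D = max(EF_B=9, EF_C=18) = 18; EF_D = 18+5 = 23
Expected project duration μ = 23 weeks. Critical path: A → C → D.

Variance along critical path = 1.000 + 1.000 + 1.778 = 3.778
σ = √3.778 = 1.944 weeks

1.94 weeks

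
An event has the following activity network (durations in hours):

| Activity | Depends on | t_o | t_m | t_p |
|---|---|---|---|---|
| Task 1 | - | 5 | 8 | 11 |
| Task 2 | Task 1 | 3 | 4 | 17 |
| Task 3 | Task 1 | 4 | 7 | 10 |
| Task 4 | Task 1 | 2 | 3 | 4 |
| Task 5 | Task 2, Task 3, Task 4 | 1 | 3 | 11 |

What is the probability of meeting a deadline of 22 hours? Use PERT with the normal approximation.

te_Task 1 = (5 + 4·8 + 11)/6 = 48/6 = 8; σ²_Task 1 = ((11−5)/6)² = 1.000
te_Task 2 = (3 + 4·4 + 17)/6 = 36/6 = 6; σ²_Task 2 = ((17−3)/6)² = 5.444
te_Task 3 = (4 + 4·7 + 10)/6 = 42/6 = 7; σ²_Task 3 = ((10−4)/6)² = 1.000
te_Task 4 = (2 + 4·3 + 4)/6 = 18/6 = 3; σ²_Task 4 = ((4−2)/6)² = 0.111
te_Task 5 = (1 + 4·3 + 11)/6 = 24/6 = 4; σ²_Task 5 = ((11−1)/6)² = 2.778

Forward pass:
ES_Task 1 = 0; EF_Task 1 = 8
ES_Task 2 = 8; EF_Task 2 = 8+6 = 14
ES_Task 3 = 8; EF_Task 3 = 8+7 = 15
ES_Task 4 = 8; EF_Task 4 = 8+3 = 11
ES_Task 5 = max(EF_Task 2=14, EF_Task 3=15, EF_Task 4=11) = 15; EF_Task 5 = 15+4 = 19
Expected project duration μ = 19 hours. Critical path: Task 1 → Task 3 → Task 5.

Variance along critical path = 1.000 + 1.000 + 2.778 = 4.778; σ = √4.778 = 2.186 hours.
Z = (22 − 19) / 2.186 = 1.372
P(T ≤ 22) = Φ(1.372) ≈ 0.915

0.915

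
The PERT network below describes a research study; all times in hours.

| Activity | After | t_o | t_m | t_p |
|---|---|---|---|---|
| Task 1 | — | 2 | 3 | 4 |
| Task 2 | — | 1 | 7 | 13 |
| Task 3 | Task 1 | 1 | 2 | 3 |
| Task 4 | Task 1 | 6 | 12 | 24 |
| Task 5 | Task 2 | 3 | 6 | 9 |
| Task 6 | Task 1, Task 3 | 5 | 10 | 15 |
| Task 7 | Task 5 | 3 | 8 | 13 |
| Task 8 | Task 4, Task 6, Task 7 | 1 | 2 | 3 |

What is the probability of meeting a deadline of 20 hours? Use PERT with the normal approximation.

te_Task 1 = (2 + 4·3 + 4)/6 = 18/6 = 3; σ²_Task 1 = ((4−2)/6)² = 0.111
te_Task 2 = (1 + 4·7 + 13)/6 = 42/6 = 7; σ²_Task 2 = ((13−1)/6)² = 4.000
te_Task 3 = (1 + 4·2 + 3)/6 = 12/6 = 2; σ²_Task 3 = ((3−1)/6)² = 0.111
te_Task 4 = (6 + 4·12 + 24)/6 = 78/6 = 13; σ²_Task 4 = ((24−6)/6)² = 9.000
te_Task 5 = (3 + 4·6 + 9)/6 = 36/6 = 6; σ²_Task 5 = ((9−3)/6)² = 1.000
te_Task 6 = (5 + 4·10 + 15)/6 = 60/6 = 10; σ²_Task 6 = ((15−5)/6)² = 2.778
te_Task 7 = (3 + 4·8 + 13)/6 = 48/6 = 8; σ²_Task 7 = ((13−3)/6)² = 2.778
te_Task 8 = (1 + 4·2 + 3)/6 = 12/6 = 2; σ²_Task 8 = ((3−1)/6)² = 0.111

Forward pass:
ES_Task 1 = 0; EF_Task 1 = 3
ES_Task 2 = 0; EF_Task 2 = 7
ES_Task 3 = 3; EF_Task 3 = 3+2 = 5
ES_Task 4 = 3; EF_Task 4 = 3+13 = 16
ES_Task 5 = 7; EF_Task 5 = 7+6 = 13
ES_Task 6 = max(EF_Task 1=3, EF_Task 3=5) = 5; EF_Task 6 = 5+10 = 15
ES_Task 7 = 13; EF_Task 7 = 13+8 = 21
ES_Task 8 = max(EF_Task 4=16, EF_Task 6=15, EF_Task 7=21) = 21; EF_Task 8 = 21+2 = 23
Expected project duration μ = 23 hours. Critical path: Task 2 → Task 5 → Task 7 → Task 8.

Variance along critical path = 4.000 + 1.000 + 2.778 + 0.111 = 7.889; σ = √7.889 = 2.809 hours.
Z = (20 − 23) / 2.809 = -1.068
P(T ≤ 20) = Φ(-1.068) ≈ 0.143

0.143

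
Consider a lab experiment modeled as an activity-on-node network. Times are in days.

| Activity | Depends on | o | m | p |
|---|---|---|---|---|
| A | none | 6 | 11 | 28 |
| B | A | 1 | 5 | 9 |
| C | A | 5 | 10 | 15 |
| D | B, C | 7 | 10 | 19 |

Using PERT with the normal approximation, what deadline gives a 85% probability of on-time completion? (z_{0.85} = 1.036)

38.7 days

te_A = (6 + 4·11 + 28)/6 = 78/6 = 13; σ²_A = ((28−6)/6)² = 13.444
te_B = (1 + 4·5 + 9)/6 = 30/6 = 5; σ²_B = ((9−1)/6)² = 1.778
te_C = (5 + 4·10 + 15)/6 = 60/6 = 10; σ²_C = ((15−5)/6)² = 2.778
te_D = (7 + 4·10 + 19)/6 = 66/6 = 11; σ²_D = ((19−7)/6)² = 4.000

Forward pass:
ES_A = 0; EF_A = 13
ES_B = 13; EF_B = 13+5 = 18
ES_C = 13; EF_C = 13+10 = 23
ES_D = max(EF_B=18, EF_C=23) = 23; EF_D = 23+11 = 34
Expected project duration μ = 34 days. Critical path: A → C → D.

Variance along critical path = 13.444 + 2.778 + 4.000 = 20.222; σ = 4.497 days.
D = μ + z·σ = 34 + 1.036·4.497 = 38.7 days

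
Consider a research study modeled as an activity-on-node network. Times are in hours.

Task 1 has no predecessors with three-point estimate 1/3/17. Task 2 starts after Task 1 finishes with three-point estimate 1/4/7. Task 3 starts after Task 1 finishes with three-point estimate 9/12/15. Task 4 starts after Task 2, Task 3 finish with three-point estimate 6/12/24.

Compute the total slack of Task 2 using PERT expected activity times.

te_Task 1 = (1 + 4·3 + 17)/6 = 30/6 = 5
te_Task 2 = (1 + 4·4 + 7)/6 = 24/6 = 4
te_Task 3 = (9 + 4·12 + 15)/6 = 72/6 = 12
te_Task 4 = (6 + 4·12 + 24)/6 = 78/6 = 13

Forward pass:
ES_Task 1 = 0; EF_Task 1 = 5
ES_Task 2 = 5; EF_Task 2 = 5+4 = 9
ES_Task 3 = 5; EF_Task 3 = 5+12 = 17
ES_Task 4 = max(EF_Task 2=9, EF_Task 3=17) = 17; EF_Task 4 = 17+13 = 30
Expected project duration μ = 30 hours. Critical path: Task 1 → Task 3 → Task 4.

Backward pass:
LF_Task 4 = 30; LS_Task 4 = 30−13 = 17
LF_Task 3 = LS_Task 4 = 17; LS_Task 3 = 17−12 = 5
LF_Task 2 = LS_Task 4 = 17; LS_Task 2 = 17−4 = 13
LF_Task 1 = min(LS_Task 2=13, LS_Task 3=5) = 5; LS_Task 1 = 5−5 = 0
Slack_Task 2 = LS_Task 2 − ES_Task 2 = 13 − 5 = 8

8 hours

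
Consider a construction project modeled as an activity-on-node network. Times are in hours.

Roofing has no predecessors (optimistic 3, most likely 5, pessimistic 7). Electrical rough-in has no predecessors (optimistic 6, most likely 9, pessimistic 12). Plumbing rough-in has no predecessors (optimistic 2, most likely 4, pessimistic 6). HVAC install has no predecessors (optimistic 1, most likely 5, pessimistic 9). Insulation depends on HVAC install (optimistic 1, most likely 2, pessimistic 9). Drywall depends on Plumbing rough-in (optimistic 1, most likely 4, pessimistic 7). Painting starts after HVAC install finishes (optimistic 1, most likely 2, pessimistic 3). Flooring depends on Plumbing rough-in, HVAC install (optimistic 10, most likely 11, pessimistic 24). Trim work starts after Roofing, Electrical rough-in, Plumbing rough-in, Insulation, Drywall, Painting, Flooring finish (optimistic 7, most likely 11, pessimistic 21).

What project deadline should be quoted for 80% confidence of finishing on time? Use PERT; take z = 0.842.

33.0 hours

te_Roofing = (3 + 4·5 + 7)/6 = 30/6 = 5; σ²_Roofing = ((7−3)/6)² = 0.444
te_Electrical rough-in = (6 + 4·9 + 12)/6 = 54/6 = 9; σ²_Electrical rough-in = ((12−6)/6)² = 1.000
te_Plumbing rough-in = (2 + 4·4 + 6)/6 = 24/6 = 4; σ²_Plumbing rough-in = ((6−2)/6)² = 0.444
te_HVAC install = (1 + 4·5 + 9)/6 = 30/6 = 5; σ²_HVAC install = ((9−1)/6)² = 1.778
te_Insulation = (1 + 4·2 + 9)/6 = 18/6 = 3; σ²_Insulation = ((9−1)/6)² = 1.778
te_Drywall = (1 + 4·4 + 7)/6 = 24/6 = 4; σ²_Drywall = ((7−1)/6)² = 1.000
te_Painting = (1 + 4·2 + 3)/6 = 12/6 = 2; σ²_Painting = ((3−1)/6)² = 0.111
te_Flooring = (10 + 4·11 + 24)/6 = 78/6 = 13; σ²_Flooring = ((24−10)/6)² = 5.444
te_Trim work = (7 + 4·11 + 21)/6 = 72/6 = 12; σ²_Trim work = ((21−7)/6)² = 5.444

Forward pass:
ES_Roofing = 0; EF_Roofing = 5
ES_Electrical rough-in = 0; EF_Electrical rough-in = 9
ES_Plumbing rough-in = 0; EF_Plumbing rough-in = 4
ES_HVAC install = 0; EF_HVAC install = 5
ES_Insulation = 5; EF_Insulation = 5+3 = 8
ES_Drywall = 4; EF_Drywall = 4+4 = 8
ES_Painting = 5; EF_Painting = 5+2 = 7
ES_Flooring = max(EF_Plumbing rough-in=4, EF_HVAC install=5) = 5; EF_Flooring = 5+13 = 18
ES_Trim work = max(EF_Roofing=5, EF_Electrical rough-in=9, EF_Plumbing rough-in=4, EF_Insulation=8, EF_Drywall=8, EF_Painting=7, EF_Flooring=18) = 18; EF_Trim work = 18+12 = 30
Expected project duration μ = 30 hours. Critical path: HVAC install → Flooring → Trim work.

Variance along critical path = 1.778 + 5.444 + 5.444 = 12.667; σ = 3.559 hours.
D = μ + z·σ = 30 + 0.842·3.559 = 33.0 hours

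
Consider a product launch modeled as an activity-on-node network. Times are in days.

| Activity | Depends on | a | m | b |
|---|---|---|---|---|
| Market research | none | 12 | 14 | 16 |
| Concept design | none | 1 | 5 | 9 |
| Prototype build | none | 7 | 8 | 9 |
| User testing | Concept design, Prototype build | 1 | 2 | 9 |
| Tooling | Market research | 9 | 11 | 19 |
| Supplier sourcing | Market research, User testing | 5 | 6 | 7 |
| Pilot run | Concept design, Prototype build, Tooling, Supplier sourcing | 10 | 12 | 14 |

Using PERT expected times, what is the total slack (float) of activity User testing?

9 days

te_Market research = (12 + 4·14 + 16)/6 = 84/6 = 14
te_Concept design = (1 + 4·5 + 9)/6 = 30/6 = 5
te_Prototype build = (7 + 4·8 + 9)/6 = 48/6 = 8
te_User testing = (1 + 4·2 + 9)/6 = 18/6 = 3
te_Tooling = (9 + 4·11 + 19)/6 = 72/6 = 12
te_Supplier sourcing = (5 + 4·6 + 7)/6 = 36/6 = 6
te_Pilot run = (10 + 4·12 + 14)/6 = 72/6 = 12

Forward pass:
ES_Market research = 0; EF_Market research = 14
ES_Concept design = 0; EF_Concept design = 5
ES_Prototype build = 0; EF_Prototype build = 8
ES_User testing = max(EF_Concept design=5, EF_Prototype build=8) = 8; EF_User testing = 8+3 = 11
ES_Tooling = 14; EF_Tooling = 14+12 = 26
ES_Supplier sourcing = max(EF_Market research=14, EF_User testing=11) = 14; EF_Supplier sourcing = 14+6 = 20
ES_Pilot run = max(EF_Concept design=5, EF_Prototype build=8, EF_Tooling=26, EF_Supplier sourcing=20) = 26; EF_Pilot run = 26+12 = 38
Expected project duration μ = 38 days. Critical path: Market research → Tooling → Pilot run.

Backward pass:
LF_Pilot run = 38; LS_Pilot run = 38−12 = 26
LF_Supplier sourcing = LS_Pilot run = 26; LS_Supplier sourcing = 26−6 = 20
LF_Tooling = LS_Pilot run = 26; LS_Tooling = 26−12 = 14
LF_User testing = LS_Supplier sourcing = 20; LS_User testing = 20−3 = 17
LF_Prototype build = min(LS_User testing=17, LS_Pilot run=26) = 17; LS_Prototype build = 17−8 = 9
LF_Concept design = min(LS_User testing=17, LS_Pilot run=26) = 17; LS_Concept design = 17−5 = 12
LF_Market research = min(LS_Tooling=14, LS_Supplier sourcing=20) = 14; LS_Market research = 14−14 = 0
Slack_User testing = LS_User testing − ES_User testing = 17 − 8 = 9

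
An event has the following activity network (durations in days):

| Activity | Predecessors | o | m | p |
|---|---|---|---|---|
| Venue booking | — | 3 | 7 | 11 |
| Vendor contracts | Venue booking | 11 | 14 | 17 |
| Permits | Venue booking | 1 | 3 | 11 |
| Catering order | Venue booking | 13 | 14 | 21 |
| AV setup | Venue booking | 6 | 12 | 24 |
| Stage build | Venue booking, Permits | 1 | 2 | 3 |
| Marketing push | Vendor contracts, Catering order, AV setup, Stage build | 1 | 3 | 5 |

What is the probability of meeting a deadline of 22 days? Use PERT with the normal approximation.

0.067

te_Venue booking = (3 + 4·7 + 11)/6 = 42/6 = 7; σ²_Venue booking = ((11−3)/6)² = 1.778
te_Vendor contracts = (11 + 4·14 + 17)/6 = 84/6 = 14; σ²_Vendor contracts = ((17−11)/6)² = 1.000
te_Permits = (1 + 4·3 + 11)/6 = 24/6 = 4; σ²_Permits = ((11−1)/6)² = 2.778
te_Catering order = (13 + 4·14 + 21)/6 = 90/6 = 15; σ²_Catering order = ((21−13)/6)² = 1.778
te_AV setup = (6 + 4·12 + 24)/6 = 78/6 = 13; σ²_AV setup = ((24−6)/6)² = 9.000
te_Stage build = (1 + 4·2 + 3)/6 = 12/6 = 2; σ²_Stage build = ((3−1)/6)² = 0.111
te_Marketing push = (1 + 4·3 + 5)/6 = 18/6 = 3; σ²_Marketing push = ((5−1)/6)² = 0.444

Forward pass:
ES_Venue booking = 0; EF_Venue booking = 7
ES_Vendor contracts = 7; EF_Vendor contracts = 7+14 = 21
ES_Permits = 7; EF_Permits = 7+4 = 11
ES_Catering order = 7; EF_Catering order = 7+15 = 22
ES_AV setup = 7; EF_AV setup = 7+13 = 20
ES_Stage build = max(EF_Venue booking=7, EF_Permits=11) = 11; EF_Stage build = 11+2 = 13
ES_Marketing push = max(EF_Vendor contracts=21, EF_Catering order=22, EF_AV setup=20, EF_Stage build=13) = 22; EF_Marketing push = 22+3 = 25
Expected project duration μ = 25 days. Critical path: Venue booking → Catering order → Marketing push.

Variance along critical path = 1.778 + 1.778 + 0.444 = 4.000; σ = √4.000 = 2.000 days.
Z = (22 − 25) / 2.000 = -1.500
P(T ≤ 22) = Φ(-1.500) ≈ 0.067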